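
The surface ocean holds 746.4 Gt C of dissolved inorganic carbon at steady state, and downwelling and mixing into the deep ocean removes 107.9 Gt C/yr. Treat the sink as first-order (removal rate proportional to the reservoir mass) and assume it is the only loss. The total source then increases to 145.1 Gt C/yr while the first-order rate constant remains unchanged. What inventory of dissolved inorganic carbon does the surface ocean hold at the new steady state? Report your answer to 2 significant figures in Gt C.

1000 Gt C

Rate constant k = F/M = 107.9 / 746.4 = 0.1446 yr⁻¹.
At the new steady state, source = k·M_new ⇒ M_new = 145.1 / 0.1446 = 1004 Gt C.
(Equivalently M_new = M × F_new/F_old = 746.4 × 145.1/107.9.)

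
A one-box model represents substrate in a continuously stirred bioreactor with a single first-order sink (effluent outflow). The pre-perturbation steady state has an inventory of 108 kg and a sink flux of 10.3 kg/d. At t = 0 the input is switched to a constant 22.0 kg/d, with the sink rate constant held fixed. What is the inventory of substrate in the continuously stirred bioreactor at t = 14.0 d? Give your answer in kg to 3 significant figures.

Residence time τ = M₀/F₀ = 10.49 d. The eventual steady state is M_∞ = M₀·(F₁/F₀) = 108 × 22.0/10.3 = 230.68 kg.
The anomaly ΔM(t) = M(t) − M_∞ decays as ΔM₀·e^(−t/τ) with ΔM₀ = 108 − 230.68 = −122.7 kg.
At t = 14.0 d, e^(−t/τ) = e^(−1.335) = 0.2631, so ΔM = −32.28 kg and M = 230.68 − 32.28 = 198.40 kg.

198 kg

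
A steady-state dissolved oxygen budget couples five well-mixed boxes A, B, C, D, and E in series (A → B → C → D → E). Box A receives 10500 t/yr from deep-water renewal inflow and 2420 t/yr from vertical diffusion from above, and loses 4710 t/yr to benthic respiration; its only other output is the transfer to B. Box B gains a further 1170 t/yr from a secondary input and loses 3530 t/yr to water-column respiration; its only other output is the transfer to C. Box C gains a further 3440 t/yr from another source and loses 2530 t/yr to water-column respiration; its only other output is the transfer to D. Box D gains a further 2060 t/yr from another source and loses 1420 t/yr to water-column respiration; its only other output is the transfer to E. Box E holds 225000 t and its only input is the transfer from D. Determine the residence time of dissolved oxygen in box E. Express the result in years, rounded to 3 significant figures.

Box A: F(A→B) = (10500 + 2420) − 4710 = 8210.0 t/yr.
Box B: F(B→C) = (8210.0 + 1170) − 3530 = 5850.0 t/yr.
Box C: F(C→D) = (5850.0 + 3440) − 2530 = 6760.0 t/yr.
Box D: F(D→E) = (6760.0 + 2060) − 1420 = 7400.0 t/yr.
Box E throughput = its input = 7400.0 t/yr; τ = 225000 / 7400.0 = 30.41 yr.

30.4 yr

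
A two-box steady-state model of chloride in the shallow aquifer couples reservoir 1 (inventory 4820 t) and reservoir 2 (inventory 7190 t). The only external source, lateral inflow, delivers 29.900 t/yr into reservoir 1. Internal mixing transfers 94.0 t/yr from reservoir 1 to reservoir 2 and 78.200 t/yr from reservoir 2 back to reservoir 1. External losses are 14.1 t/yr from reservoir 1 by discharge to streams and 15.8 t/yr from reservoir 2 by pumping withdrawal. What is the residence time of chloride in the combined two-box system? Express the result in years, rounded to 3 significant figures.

Residence time in the combined system uses the total inventory and the total *external* removal — internal exchanges between the two boxes cancel.
M_total = 4820 + 7190 = 12010 t.
ΣF_external_out = 14.1 + 15.8 = 29.900 t/yr.
τ = M_total / ΣF_ext = 12010 / 29.900 = 401.7 yr.

402 yr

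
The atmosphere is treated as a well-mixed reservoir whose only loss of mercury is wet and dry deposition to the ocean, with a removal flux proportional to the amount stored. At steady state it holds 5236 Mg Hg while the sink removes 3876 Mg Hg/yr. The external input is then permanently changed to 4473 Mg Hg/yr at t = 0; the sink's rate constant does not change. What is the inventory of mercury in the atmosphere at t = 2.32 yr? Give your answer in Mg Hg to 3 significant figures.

5900 Mg Hg

The sink rate constant is k = F₀/M₀ = 3876/5236 = 0.7403 yr⁻¹.
Solving dM/dt = F₁ − kM with M(0) = M₀ gives M(t) = F₁/k + (M₀ − F₁/k)·e^(−kt).
F₁/k = 4473/0.7403 = 6042.5 Mg Hg; kt = 0.7403 × 2.32 = 1.717, e^(−kt) = 0.1795.
M(2.32) = 6042.5 + (5236 − 6042.5) × 0.1795 = 6042.5 − 144.8 = 5897.7 Mg Hg.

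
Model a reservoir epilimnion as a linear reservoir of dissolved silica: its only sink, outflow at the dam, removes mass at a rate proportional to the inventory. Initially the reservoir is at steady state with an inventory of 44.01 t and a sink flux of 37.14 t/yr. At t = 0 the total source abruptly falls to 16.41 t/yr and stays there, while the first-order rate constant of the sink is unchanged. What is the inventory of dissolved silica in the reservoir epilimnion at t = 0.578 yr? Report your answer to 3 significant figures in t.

Residence time τ = M₀/F₀ = 1.185 yr. The eventual steady state is M_∞ = M₀·(F₁/F₀) = 44.01 × 16.41/37.14 = 19.445 t.
The anomaly ΔM(t) = M(t) − M_∞ decays as ΔM₀·e^(−t/τ) with ΔM₀ = 44.01 − 19.445 = 24.56 t.
At t = 0.578 yr, e^(−t/τ) = e^(−0.4878) = 0.6140, so ΔM = 15.08 t and M = 19.445 + 15.08 = 34.528 t.

34.5 t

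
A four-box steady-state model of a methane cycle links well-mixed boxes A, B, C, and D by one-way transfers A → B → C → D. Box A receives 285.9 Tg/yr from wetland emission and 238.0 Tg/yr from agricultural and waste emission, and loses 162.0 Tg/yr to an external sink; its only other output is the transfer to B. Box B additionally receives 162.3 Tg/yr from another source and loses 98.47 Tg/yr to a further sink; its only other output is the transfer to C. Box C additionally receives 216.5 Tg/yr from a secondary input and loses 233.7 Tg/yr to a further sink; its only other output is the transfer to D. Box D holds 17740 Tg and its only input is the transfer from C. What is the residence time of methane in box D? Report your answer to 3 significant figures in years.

43.4 yr

Box A: F(A→B) = (285.9 + 238.0) − 162.0 = 361.90 Tg/yr.
Box B: F(B→C) = (361.90 + 162.3) − 98.47 = 425.73 Tg/yr.
Box C: F(C→D) = (425.73 + 216.5) − 233.7 = 408.53 Tg/yr.
Box D throughput = its input = 408.53 Tg/yr; τ = 17740 / 408.53 = 43.42 yr.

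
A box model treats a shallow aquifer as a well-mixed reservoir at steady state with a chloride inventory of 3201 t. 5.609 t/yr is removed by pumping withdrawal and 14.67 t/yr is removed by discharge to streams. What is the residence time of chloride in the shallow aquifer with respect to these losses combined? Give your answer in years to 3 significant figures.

Total removal = 5.609 + 14.67 = 20.279 t/yr.
τ = M / ΣF_out = 3201 / 20.279 = 157.8 yr.

158 yr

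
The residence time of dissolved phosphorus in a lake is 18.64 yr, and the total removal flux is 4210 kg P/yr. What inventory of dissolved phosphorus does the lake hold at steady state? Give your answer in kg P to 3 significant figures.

τ = M/F ⇒ M = τ × F = 18.64 × 4210 = 78470 kg P.

78500 kg P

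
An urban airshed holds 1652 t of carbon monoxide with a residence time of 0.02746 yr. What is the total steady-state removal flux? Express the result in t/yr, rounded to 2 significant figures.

F = M / τ = 1652 / 0.02746 = 60160 t/yr.

60000 t/yr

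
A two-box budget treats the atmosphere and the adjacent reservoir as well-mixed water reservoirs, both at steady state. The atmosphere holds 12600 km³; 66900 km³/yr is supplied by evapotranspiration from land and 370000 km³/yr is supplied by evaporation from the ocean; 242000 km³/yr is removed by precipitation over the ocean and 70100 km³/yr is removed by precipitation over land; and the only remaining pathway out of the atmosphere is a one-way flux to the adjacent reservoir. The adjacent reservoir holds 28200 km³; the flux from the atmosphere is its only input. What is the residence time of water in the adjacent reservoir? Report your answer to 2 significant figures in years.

Balance the atmosphere: ΣF_in = 66900 + 370000 = 436900 km³/yr.
Flux to the adjacent reservoir = ΣF_in − (242000 + 70100) = 124800 km³/yr.
At steady state the output of the adjacent reservoir equals its input, 124800 km³/yr.
τ = M / F = 28200 / 124800 = 0.2260 yr.

0.23 yr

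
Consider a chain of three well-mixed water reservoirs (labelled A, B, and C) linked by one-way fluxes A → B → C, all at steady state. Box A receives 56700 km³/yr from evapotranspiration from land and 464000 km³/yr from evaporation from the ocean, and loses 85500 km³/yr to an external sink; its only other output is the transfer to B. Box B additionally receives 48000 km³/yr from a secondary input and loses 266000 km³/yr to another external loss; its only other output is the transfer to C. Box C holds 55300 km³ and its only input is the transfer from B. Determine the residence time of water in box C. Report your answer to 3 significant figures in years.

Box A: F(A→B) = (56700 + 464000) − 85500 = 435200 km³/yr.
Box B: F(B→C) = (435200 + 48000) − 266000 = 217200 km³/yr.
Box C throughput = its input = 217200 km³/yr; τ = 55300 / 217200 = 0.2546 yr.

0.255 yr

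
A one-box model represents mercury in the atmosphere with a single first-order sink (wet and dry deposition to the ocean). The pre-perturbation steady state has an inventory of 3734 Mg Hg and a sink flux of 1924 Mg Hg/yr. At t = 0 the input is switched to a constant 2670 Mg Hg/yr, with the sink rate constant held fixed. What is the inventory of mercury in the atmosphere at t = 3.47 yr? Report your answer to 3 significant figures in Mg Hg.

Residence time τ = M₀/F₀ = 1.941 yr. The eventual steady state is M_∞ = M₀·(F₁/F₀) = 3734 × 2670/1924 = 5181.8 Mg Hg.
The anomaly ΔM(t) = M(t) − M_∞ decays as ΔM₀·e^(−t/τ) with ΔM₀ = 3734 − 5181.8 = −1448 Mg Hg.
At t = 3.47 yr, e^(−t/τ) = e^(−1.788) = 0.1673, so ΔM = −242.2 Mg Hg and M = 5181.8 − 242.2 = 4939.6 Mg Hg.

4940 Mg Hg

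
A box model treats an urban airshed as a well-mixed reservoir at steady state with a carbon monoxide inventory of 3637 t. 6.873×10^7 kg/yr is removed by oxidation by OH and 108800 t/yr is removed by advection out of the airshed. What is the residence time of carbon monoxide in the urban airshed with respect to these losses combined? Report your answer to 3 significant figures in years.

Convert the oxidation by OH flux: 6.873×10^7 kg/yr = 68730 t/yr.
Total removal = 68730 + 108800 = 177530 t/yr.
τ = M / ΣF_out = 3637 / 177530 = 0.02049 yr.

0.0205 yr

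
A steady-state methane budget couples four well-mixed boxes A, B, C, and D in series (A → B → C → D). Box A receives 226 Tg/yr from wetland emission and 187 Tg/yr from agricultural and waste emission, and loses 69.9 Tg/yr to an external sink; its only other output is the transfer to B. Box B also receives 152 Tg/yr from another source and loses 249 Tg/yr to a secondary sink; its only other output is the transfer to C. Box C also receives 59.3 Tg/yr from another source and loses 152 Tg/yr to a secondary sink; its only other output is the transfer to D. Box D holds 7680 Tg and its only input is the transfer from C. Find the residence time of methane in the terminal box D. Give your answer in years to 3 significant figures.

Box A: F(A→B) = (226 + 187) − 69.9 = 343.10 Tg/yr.
Box B: F(B→C) = (343.10 + 152) − 249 = 246.10 Tg/yr.
Box C: F(C→D) = (246.10 + 59.3) − 152 = 153.40 Tg/yr.
Box D throughput = its input = 153.40 Tg/yr; τ = 7680 / 153.40 = 50.07 yr.

50.1 yr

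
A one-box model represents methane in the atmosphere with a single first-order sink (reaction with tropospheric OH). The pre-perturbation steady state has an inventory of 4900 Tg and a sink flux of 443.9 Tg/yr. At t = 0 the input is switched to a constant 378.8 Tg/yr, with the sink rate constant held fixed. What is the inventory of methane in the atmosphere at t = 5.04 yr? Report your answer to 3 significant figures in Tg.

Residence time τ = M₀/F₀ = 11.04 yr. The eventual steady state is M_∞ = M₀·(F₁/F₀) = 4900 × 378.8/443.9 = 4181.4 Tg.
The anomaly ΔM(t) = M(t) − M_∞ decays as ΔM₀·e^(−t/τ) with ΔM₀ = 4900 − 4181.4 = 718.6 Tg.
At t = 5.04 yr, e^(−t/τ) = e^(−0.4566) = 0.6334, so ΔM = 455.2 Tg and M = 4181.4 + 455.2 = 4636.6 Tg.

4640 Tg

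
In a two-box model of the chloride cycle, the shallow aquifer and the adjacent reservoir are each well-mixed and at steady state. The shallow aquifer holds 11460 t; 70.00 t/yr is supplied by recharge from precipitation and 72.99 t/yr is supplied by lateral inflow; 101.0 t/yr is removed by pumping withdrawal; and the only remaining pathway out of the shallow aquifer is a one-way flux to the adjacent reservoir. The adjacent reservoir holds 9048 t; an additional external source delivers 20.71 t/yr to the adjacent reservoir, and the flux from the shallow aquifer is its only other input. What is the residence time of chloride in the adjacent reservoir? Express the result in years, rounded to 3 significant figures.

144 yr

Balance the shallow aquifer: ΣF_in = 70.00 + 72.99 = 142.99 t/yr.
Flux to the adjacent reservoir = ΣF_in − (101.0) = 41.990 t/yr.
Total input to the adjacent reservoir = 41.990 + 20.71 = 62.700 t/yr; at steady state this equals its total output.
τ = M / F = 9048 / 62.700 = 144.3 yr.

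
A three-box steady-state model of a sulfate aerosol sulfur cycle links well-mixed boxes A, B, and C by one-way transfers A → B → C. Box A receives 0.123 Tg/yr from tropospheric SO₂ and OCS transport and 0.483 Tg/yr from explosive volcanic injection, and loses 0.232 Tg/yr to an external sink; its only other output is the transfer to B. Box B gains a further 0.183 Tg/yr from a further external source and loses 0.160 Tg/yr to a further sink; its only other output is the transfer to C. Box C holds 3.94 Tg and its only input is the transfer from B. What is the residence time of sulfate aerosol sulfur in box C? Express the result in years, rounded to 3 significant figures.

Box A: F(A→B) = (0.123 + 0.483) − 0.232 = 0.37400 Tg/yr.
Box B: F(B→C) = (0.37400 + 0.183) − 0.160 = 0.39700 Tg/yr.
Box C throughput = its input = 0.39700 Tg/yr; τ = 3.94 / 0.39700 = 9.924 yr.

9.92 yr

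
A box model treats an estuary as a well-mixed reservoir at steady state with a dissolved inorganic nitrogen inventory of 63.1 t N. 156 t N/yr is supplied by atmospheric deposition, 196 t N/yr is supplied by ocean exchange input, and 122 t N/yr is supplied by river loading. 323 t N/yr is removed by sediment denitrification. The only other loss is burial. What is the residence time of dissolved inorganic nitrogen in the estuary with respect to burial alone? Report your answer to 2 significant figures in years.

0.42 yr

At steady state ΣF_in = ΣF_out.
ΣF_in = 156 + 196 + 122 = 474.00 t N/yr.
Burial flux = ΣF_in − (323) = 474.00 − 323.0 = 151.0 t N/yr.
τ = M / F = 63.1 / 151.0 = 0.4179 yr.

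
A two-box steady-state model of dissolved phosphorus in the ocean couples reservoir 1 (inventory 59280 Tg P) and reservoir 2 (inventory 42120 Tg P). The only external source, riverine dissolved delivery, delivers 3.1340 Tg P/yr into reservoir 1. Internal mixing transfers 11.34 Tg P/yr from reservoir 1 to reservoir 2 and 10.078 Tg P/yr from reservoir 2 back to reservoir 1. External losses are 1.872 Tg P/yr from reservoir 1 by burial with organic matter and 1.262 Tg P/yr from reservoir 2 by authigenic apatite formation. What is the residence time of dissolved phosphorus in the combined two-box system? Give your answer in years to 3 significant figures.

Treat the two boxes together as one reservoir: the mixing fluxes between them are internal recycling, so τ = ΣM / Σ(external losses).
M_total = 59280 + 42120 = 101400 Tg P.
ΣF_external_out = 1.872 + 1.262 = 3.1340 Tg P/yr.
τ = M_total / ΣF_ext = 101400 / 3.1340 = 32350 yr.

32400 yr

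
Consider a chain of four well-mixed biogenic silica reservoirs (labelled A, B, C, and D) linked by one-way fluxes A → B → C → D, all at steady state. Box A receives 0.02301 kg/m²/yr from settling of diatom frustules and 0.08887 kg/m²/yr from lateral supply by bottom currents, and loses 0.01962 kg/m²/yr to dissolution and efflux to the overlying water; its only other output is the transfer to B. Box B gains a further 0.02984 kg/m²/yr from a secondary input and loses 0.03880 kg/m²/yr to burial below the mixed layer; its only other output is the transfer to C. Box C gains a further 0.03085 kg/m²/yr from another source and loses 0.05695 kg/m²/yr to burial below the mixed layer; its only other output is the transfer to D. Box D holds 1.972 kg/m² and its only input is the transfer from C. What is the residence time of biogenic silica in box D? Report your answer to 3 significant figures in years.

34.5 yr

Box A: F(A→B) = (0.02301 + 0.08887) − 0.01962 = 0.092260 kg/m²/yr.
Box B: F(B→C) = (0.092260 + 0.02984) − 0.03880 = 0.083300 kg/m²/yr.
Box C: F(C→D) = (0.083300 + 0.03085) − 0.05695 = 0.057200 kg/m²/yr.
Box D throughput = its input = 0.057200 kg/m²/yr; τ = 1.972 / 0.057200 = 34.48 yr.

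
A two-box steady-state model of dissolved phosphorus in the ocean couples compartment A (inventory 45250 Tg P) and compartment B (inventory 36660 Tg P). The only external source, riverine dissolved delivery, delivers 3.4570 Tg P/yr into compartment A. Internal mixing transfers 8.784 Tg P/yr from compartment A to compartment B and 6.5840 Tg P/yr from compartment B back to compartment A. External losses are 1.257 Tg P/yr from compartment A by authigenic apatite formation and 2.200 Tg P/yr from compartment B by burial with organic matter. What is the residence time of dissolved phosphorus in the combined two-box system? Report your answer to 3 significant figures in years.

23700 yr

For the system as a whole, the A↔B exchange is internal and contributes nothing to the throughput; only the external sinks remove mass.
M_total = 45250 + 36660 = 81910 Tg P.
ΣF_external_out = 1.257 + 2.200 = 3.4570 Tg P/yr.
τ = M_total / ΣF_ext = 81910 / 3.4570 = 23690 yr.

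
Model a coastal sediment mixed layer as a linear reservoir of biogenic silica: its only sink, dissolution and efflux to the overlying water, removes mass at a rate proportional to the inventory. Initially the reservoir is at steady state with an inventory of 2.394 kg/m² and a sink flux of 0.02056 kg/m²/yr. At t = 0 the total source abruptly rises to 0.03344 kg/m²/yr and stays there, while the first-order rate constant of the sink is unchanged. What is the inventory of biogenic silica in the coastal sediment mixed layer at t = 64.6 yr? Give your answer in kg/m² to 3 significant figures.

The sink rate constant is k = F₀/M₀ = 0.02056/2.394 = 0.008588 yr⁻¹.
Solving dM/dt = F₁ − kM with M(0) = M₀ gives M(t) = F₁/k + (M₀ − F₁/k)·e^(−kt).
F₁/k = 0.03344/0.008588 = 3.8937 kg/m²; kt = 0.008588 × 64.6 = 0.5548, e^(−kt) = 0.5742.
M(64.6) = 3.8937 + (2.394 − 3.8937) × 0.5742 = 3.8937 − 0.8611 = 3.0326 kg/m².

3.03 kg/m²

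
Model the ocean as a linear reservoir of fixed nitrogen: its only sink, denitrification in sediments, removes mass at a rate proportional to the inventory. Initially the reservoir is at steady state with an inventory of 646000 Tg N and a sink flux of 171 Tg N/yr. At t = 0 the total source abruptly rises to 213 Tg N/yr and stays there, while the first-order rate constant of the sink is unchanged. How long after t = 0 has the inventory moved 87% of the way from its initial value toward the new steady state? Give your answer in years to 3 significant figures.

τ = M₀/F₀ = 646000/171 = 3778 yr.
The remaining gap fraction is e^(−t/τ); 87% covered ⇒ e^(−t/τ) = 0.130.
t = −τ ln(0.130) = 3778 × 2.040 = 7708 yr.

7710 yr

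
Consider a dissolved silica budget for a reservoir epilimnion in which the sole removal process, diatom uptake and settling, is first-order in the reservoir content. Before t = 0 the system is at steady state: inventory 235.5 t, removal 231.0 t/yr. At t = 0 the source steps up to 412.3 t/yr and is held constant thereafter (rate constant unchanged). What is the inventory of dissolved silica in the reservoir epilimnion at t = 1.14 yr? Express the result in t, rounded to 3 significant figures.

360 t

Residence time τ = M₀/F₀ = 1.019 yr. The eventual steady state is M_∞ = M₀·(F₁/F₀) = 235.5 × 412.3/231.0 = 420.33 t.
The anomaly ΔM(t) = M(t) − M_∞ decays as ΔM₀·e^(−t/τ) with ΔM₀ = 235.5 − 420.33 = −184.8 t.
At t = 1.14 yr, e^(−t/τ) = e^(−1.118) = 0.3269, so ΔM = −60.41 t and M = 420.33 − 60.41 = 359.92 t.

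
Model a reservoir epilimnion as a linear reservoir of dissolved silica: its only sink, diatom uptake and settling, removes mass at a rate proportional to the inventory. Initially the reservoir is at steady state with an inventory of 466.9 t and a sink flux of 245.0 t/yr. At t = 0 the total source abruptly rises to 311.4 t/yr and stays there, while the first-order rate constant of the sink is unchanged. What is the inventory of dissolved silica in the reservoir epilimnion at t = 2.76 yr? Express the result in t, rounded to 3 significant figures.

τ = M₀/F₀ = 466.9/245.0 = 1.906 yr; rate constant k = 1/τ.
New steady state M_∞ = F₁/k = F₁·τ = 311.4 × 1.906 = 593.44 t.
M(t) = M_∞ + (M₀ − M_∞)·e^(−t/τ); t/τ = 2.76/1.906 = 1.448, so e^(−t/τ) = 0.2350.
M(t) = 593.44 − 126.5 × 0.2350 = 563.71 t.

564 t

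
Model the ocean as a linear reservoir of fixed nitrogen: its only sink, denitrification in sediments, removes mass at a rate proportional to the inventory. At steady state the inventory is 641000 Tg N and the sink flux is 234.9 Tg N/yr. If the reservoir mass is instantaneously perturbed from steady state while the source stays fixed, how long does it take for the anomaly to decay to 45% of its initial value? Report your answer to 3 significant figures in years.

2180 yr

For a linear reservoir the anomaly decays as exp(−t/τ) with τ = M/F = 641000/234.9 = 2729 yr.
exp(−t/τ) = 0.45 ⇒ t = −τ ln(0.45) = 2729 × 0.7985 = 2179 yr.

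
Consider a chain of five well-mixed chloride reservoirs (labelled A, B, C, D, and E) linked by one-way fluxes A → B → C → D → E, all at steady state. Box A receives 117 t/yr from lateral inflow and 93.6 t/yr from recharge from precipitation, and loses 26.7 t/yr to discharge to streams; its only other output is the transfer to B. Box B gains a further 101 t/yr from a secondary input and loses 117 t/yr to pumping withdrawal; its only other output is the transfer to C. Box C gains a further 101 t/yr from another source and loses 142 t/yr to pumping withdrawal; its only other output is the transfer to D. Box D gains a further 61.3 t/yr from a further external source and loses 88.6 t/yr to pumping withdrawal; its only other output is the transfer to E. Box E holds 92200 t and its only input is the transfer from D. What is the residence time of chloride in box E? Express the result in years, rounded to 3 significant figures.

926 yr

Box A: F(A→B) = (117 + 93.6) − 26.7 = 183.90 t/yr.
Box B: F(B→C) = (183.90 + 101) − 117 = 167.90 t/yr.
Box C: F(C→D) = (167.90 + 101) − 142 = 126.90 t/yr.
Box D: F(D→E) = (126.90 + 61.3) − 88.6 = 99.600 t/yr.
Box E throughput = its input = 99.600 t/yr; τ = 92200 / 99.600 = 925.7 yr.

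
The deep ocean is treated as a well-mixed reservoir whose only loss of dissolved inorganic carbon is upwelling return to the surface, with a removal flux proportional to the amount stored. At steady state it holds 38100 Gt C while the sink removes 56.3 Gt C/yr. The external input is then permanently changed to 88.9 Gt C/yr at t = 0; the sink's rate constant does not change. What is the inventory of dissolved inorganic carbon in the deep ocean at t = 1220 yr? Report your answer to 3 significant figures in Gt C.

τ = M₀/F₀ = 38100/56.3 = 676.7 yr; rate constant k = 1/τ.
New steady state M_∞ = F₁/k = F₁·τ = 88.9 × 676.7 = 60161 Gt C.
M(t) = M_∞ + (M₀ − M_∞)·e^(−t/τ); t/τ = 1220/676.7 = 1.803, so e^(−t/τ) = 0.1648.
M(t) = 60161 − 22060 × 0.1648 = 56525 Gt C.

56500 Gt C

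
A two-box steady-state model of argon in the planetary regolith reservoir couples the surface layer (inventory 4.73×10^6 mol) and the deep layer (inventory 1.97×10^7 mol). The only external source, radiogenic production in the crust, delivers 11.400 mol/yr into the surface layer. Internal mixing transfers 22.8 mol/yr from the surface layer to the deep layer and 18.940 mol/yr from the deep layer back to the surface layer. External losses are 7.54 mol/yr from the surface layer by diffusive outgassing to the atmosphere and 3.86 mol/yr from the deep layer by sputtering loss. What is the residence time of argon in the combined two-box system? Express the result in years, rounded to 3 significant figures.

2.14×10^6 yr

Treat the two boxes together as one reservoir: the mixing fluxes between them are internal recycling, so τ = ΣM / Σ(external losses).
M_total = 4.73×10^6 + 1.97×10^7 = 2.4430×10^7 mol.
ΣF_external_out = 7.54 + 3.86 = 11.400 mol/yr.
τ = M_total / ΣF_ext = 2.4430×10^7 / 11.400 = 2.143×10^6 yr.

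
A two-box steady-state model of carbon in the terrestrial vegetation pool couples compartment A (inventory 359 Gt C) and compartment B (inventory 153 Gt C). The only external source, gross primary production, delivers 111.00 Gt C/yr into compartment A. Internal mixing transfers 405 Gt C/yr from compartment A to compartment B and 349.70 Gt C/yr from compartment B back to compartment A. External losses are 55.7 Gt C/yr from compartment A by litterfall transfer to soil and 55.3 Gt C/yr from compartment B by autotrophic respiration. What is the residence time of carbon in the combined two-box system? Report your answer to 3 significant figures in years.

Residence time in the combined system uses the total inventory and the total *external* removal — internal exchanges between the two boxes cancel.
M_total = 359 + 153 = 512.00 Gt C.
ΣF_external_out = 55.7 + 55.3 = 111.00 Gt C/yr.
τ = M_total / ΣF_ext = 512.00 / 111.00 = 4.613 yr.

4.61 yr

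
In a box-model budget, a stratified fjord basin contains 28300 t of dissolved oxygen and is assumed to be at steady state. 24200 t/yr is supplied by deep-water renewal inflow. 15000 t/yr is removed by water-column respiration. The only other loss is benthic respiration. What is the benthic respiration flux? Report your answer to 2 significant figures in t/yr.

9200 t/yr

At steady state ΣF_in = ΣF_out.
ΣF_in = 24200 t/yr.
Benthic respiration flux = ΣF_in − (15000) = 24200 − 15000 = 9200 t/yr.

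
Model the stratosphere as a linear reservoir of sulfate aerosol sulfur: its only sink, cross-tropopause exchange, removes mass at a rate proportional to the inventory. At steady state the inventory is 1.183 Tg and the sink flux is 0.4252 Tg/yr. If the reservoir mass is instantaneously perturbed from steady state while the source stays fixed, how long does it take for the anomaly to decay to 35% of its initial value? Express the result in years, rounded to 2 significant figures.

For a linear reservoir the anomaly decays as exp(−t/τ) with τ = M/F = 1.183/0.4252 = 2.782 yr.
exp(−t/τ) = 0.35 ⇒ t = −τ ln(0.35) = 2.782 × 1.050 = 2.921 yr.

2.9 yr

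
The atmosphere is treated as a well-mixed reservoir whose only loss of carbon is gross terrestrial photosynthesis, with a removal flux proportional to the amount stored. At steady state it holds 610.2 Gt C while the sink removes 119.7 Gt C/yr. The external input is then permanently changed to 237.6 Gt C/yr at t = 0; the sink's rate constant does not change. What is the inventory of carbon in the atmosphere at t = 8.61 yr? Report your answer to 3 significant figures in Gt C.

1100 Gt C

The sink rate constant is k = F₀/M₀ = 119.7/610.2 = 0.1962 yr⁻¹.
Solving dM/dt = F₁ − kM with M(0) = M₀ gives M(t) = F₁/k + (M₀ − F₁/k)·e^(−kt).
F₁/k = 237.6/0.1962 = 1211.2 Gt C; kt = 0.1962 × 8.61 = 1.689, e^(−kt) = 0.1847.
M(8.61) = 1211.2 + (610.2 − 1211.2) × 0.1847 = 1211.2 − 111.0 = 1100.2 Gt C.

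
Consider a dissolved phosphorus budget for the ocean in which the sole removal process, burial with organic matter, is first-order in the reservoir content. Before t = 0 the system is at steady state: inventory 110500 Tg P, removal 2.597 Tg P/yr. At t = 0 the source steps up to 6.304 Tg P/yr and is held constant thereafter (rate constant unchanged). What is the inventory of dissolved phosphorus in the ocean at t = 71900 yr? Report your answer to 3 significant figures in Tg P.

239000 Tg P

Residence time τ = M₀/F₀ = 42550 yr. The eventual steady state is M_∞ = M₀·(F₁/F₀) = 110500 × 6.304/2.597 = 268230 Tg P.
The anomaly ΔM(t) = M(t) − M_∞ decays as ΔM₀·e^(−t/τ) with ΔM₀ = 110500 − 268230 = −157700 Tg P.
At t = 71900 yr, e^(−t/τ) = e^(−1.690) = 0.1846, so ΔM = −29110 Tg P and M = 268230 − 29110 = 239120 Tg P.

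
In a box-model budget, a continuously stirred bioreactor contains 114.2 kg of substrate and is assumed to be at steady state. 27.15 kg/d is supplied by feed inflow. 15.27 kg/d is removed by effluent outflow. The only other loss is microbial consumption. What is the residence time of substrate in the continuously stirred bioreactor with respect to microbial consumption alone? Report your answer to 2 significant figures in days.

At steady state ΣF_in = ΣF_out.
ΣF_in = 27.150 kg/d.
Microbial consumption flux = ΣF_in − (15.27) = 27.150 − 15.27 = 11.88 kg/d.
τ = M / F = 114.2 / 11.88 = 9.613 d.

9.6 d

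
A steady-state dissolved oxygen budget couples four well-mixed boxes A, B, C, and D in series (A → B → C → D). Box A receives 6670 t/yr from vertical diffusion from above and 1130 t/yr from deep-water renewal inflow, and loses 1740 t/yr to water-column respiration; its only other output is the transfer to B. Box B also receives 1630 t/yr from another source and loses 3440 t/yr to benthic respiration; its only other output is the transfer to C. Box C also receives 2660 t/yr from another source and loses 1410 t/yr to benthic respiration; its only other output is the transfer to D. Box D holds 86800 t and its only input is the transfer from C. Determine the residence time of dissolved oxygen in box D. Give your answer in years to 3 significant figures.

Box A: F(A→B) = (6670 + 1130) − 1740 = 6060.0 t/yr.
Box B: F(B→C) = (6060.0 + 1630) − 3440 = 4250.0 t/yr.
Box C: F(C→D) = (4250.0 + 2660) − 1410 = 5500.0 t/yr.
Box D throughput = its input = 5500.0 t/yr; τ = 86800 / 5500.0 = 15.78 yr.

15.8 yr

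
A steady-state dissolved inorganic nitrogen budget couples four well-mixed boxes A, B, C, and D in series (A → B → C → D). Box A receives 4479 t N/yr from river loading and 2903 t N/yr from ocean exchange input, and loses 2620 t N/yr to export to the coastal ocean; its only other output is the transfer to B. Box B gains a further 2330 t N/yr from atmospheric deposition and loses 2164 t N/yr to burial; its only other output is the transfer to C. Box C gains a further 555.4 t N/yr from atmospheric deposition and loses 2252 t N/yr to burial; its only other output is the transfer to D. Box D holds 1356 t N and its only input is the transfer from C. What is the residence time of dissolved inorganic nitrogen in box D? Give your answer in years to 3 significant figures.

0.420 yr

Box A: F(A→B) = (4479 + 2903) − 2620 = 4762.0 t N/yr.
Box B: F(B→C) = (4762.0 + 2330) − 2164 = 4928.0 t N/yr.
Box C: F(C→D) = (4928.0 + 555.4) − 2252 = 3231.4 t N/yr.
Box D throughput = its input = 3231.4 t N/yr; τ = 1356 / 3231.4 = 0.4196 yr.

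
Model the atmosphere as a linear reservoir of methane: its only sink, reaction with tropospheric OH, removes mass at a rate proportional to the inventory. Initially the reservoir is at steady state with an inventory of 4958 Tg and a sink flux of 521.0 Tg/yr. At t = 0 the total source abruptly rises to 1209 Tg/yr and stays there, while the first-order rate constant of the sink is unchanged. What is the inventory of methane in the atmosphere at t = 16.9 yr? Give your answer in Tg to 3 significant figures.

Residence time τ = M₀/F₀ = 9.516 yr. The eventual steady state is M_∞ = M₀·(F₁/F₀) = 4958 × 1209/521.0 = 11505 Tg.
The anomaly ΔM(t) = M(t) − M_∞ decays as ΔM₀·e^(−t/τ) with ΔM₀ = 4958 − 11505 = −6547 Tg.
At t = 16.9 yr, e^(−t/τ) = e^(−1.776) = 0.1693, so ΔM = −1109 Tg and M = 11505 − 1109 = 10397 Tg.

10400 Tg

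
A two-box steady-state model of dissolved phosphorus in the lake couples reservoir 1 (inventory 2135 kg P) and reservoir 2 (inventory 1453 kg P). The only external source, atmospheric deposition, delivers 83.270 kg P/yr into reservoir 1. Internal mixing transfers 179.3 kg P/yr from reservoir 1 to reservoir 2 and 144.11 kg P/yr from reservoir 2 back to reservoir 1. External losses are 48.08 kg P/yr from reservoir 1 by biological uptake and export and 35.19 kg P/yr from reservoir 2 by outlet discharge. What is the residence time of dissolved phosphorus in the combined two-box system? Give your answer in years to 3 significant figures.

For the system as a whole, the A↔B exchange is internal and contributes nothing to the throughput; only the external sinks remove mass.
M_total = 2135 + 1453 = 3588.0 kg P.
ΣF_external_out = 48.08 + 35.19 = 83.270 kg P/yr.
τ = M_total / ΣF_ext = 3588.0 / 83.270 = 43.09 yr.

43.1 yr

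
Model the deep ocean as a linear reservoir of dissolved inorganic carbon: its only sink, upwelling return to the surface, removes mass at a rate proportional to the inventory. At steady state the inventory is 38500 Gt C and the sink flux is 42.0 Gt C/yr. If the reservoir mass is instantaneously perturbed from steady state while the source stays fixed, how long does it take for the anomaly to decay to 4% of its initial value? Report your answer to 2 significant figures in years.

3000 yr

For a linear reservoir the anomaly decays as exp(−t/τ) with τ = M/F = 38500/42.0 = 916.7 yr.
exp(−t/τ) = 0.04 ⇒ t = −τ ln(0.04) = 916.7 × 3.219 = 2951 yr.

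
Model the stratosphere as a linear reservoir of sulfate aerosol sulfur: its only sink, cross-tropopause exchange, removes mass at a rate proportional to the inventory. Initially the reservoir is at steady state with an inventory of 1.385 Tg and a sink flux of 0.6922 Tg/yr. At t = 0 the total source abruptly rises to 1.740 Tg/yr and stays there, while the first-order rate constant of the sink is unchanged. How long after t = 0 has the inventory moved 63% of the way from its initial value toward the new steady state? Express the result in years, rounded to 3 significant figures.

1.99 yr

τ = M₀/F₀ = 1.385/0.6922 = 2.001 yr.
The remaining gap fraction is e^(−t/τ); 63% covered ⇒ e^(−t/τ) = 0.370.
t = −τ ln(0.370) = 2.001 × 0.9943 = 1.989 yr.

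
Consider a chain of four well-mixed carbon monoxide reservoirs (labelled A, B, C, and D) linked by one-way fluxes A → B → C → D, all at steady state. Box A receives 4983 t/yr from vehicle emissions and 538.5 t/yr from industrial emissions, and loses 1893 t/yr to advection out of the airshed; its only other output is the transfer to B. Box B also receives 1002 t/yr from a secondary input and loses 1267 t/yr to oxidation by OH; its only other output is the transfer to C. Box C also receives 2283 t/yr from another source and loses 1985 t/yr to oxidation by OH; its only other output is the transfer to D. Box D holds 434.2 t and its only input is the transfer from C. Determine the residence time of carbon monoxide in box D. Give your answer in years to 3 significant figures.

0.119 yr

Box A: F(A→B) = (4983 + 538.5) − 1893 = 3628.5 t/yr.
Box B: F(B→C) = (3628.5 + 1002) − 1267 = 3363.5 t/yr.
Box C: F(C→D) = (3363.5 + 2283) − 1985 = 3661.5 t/yr.
Box D throughput = its input = 3661.5 t/yr; τ = 434.2 / 3661.5 = 0.1186 yr.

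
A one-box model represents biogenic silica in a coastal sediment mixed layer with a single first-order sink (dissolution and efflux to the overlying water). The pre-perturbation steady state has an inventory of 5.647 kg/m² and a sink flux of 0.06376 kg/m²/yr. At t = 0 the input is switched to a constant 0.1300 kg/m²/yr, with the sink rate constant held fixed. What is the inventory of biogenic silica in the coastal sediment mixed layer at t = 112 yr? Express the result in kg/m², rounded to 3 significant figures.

9.86 kg/m²

Residence time τ = M₀/F₀ = 88.57 yr. The eventual steady state is M_∞ = M₀·(F₁/F₀) = 5.647 × 0.1300/0.06376 = 11.514 kg/m².
The anomaly ΔM(t) = M(t) − M_∞ decays as ΔM₀·e^(−t/τ) with ΔM₀ = 5.647 − 11.514 = −5.867 kg/m².
At t = 112 yr, e^(−t/τ) = e^(−1.265) = 0.2824, so ΔM = −1.656 kg/m² and M = 11.514 − 1.656 = 9.8572 kg/m².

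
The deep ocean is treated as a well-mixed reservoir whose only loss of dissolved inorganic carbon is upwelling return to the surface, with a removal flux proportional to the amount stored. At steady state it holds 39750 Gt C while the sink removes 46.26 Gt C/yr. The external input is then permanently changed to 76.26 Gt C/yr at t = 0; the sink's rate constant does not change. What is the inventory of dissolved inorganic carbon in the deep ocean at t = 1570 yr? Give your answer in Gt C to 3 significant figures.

The sink rate constant is k = F₀/M₀ = 46.26/39750 = 0.001164 yr⁻¹.
Solving dM/dt = F₁ − kM with M(0) = M₀ gives M(t) = F₁/k + (M₀ − F₁/k)·e^(−kt).
F₁/k = 76.26/0.001164 = 65528 Gt C; kt = 0.001164 × 1570 = 1.827, e^(−kt) = 0.1609.
M(1570) = 65528 + (39750 − 65528) × 0.1609 = 65528 − 4147 = 61381 Gt C.

61400 Gt C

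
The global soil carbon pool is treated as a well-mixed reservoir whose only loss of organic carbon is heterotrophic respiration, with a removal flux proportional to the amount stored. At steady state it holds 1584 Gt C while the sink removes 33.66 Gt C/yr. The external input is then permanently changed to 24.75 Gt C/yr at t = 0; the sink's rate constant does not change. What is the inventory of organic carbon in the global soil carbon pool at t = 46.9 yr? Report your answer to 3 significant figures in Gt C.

1320 Gt C

Residence time τ = M₀/F₀ = 47.06 yr. The eventual steady state is M_∞ = M₀·(F₁/F₀) = 1584 × 24.75/33.66 = 1164.7 Gt C.
The anomaly ΔM(t) = M(t) − M_∞ decays as ΔM₀·e^(−t/τ) with ΔM₀ = 1584 − 1164.7 = 419.3 Gt C.
At t = 46.9 yr, e^(−t/τ) = e^(−0.9966) = 0.3691, so ΔM = 154.8 Gt C and M = 1164.7 + 154.8 = 1319.5 Gt C.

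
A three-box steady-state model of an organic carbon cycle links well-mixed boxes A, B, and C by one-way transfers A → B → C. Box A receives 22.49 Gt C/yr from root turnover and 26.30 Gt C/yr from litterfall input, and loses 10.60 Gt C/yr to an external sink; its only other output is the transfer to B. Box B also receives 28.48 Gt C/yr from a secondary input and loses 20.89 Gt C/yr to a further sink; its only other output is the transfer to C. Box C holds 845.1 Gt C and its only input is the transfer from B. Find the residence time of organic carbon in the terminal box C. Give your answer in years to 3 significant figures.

18.5 yr

Box A: F(A→B) = (22.49 + 26.30) − 10.60 = 38.190 Gt C/yr.
Box B: F(B→C) = (38.190 + 28.48) − 20.89 = 45.780 Gt C/yr.
Box C throughput = its input = 45.780 Gt C/yr; τ = 845.1 / 45.780 = 18.46 yr.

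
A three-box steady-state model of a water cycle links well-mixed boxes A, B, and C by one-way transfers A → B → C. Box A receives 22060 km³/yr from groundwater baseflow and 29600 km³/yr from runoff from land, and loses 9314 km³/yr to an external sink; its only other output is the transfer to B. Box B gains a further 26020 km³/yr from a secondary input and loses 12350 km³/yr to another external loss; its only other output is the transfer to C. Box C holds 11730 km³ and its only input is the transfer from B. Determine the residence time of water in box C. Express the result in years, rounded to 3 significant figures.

0.209 yr

Box A: F(A→B) = (22060 + 29600) − 9314 = 42346 km³/yr.
Box B: F(B→C) = (42346 + 26020) − 12350 = 56016 km³/yr.
Box C throughput = its input = 56016 km³/yr; τ = 11730 / 56016 = 0.2094 yr.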